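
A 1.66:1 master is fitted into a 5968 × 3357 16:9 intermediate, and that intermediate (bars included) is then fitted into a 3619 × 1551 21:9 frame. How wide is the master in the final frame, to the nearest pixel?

2575 px

1.66:1 in 5968×3357: fills the height, so the master is 5572.62 × 3357.00.
The 16:9 canvas is height-limited in 3619×1551, giving 2757.33 × 1551.00; scale factor 0.4620.
So the master's width is 5572.62 × 0.4620 ≈ 2574.66.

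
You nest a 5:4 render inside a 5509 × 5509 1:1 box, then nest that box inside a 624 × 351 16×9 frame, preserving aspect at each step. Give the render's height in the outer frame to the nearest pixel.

First fit — 5:4 into 5509×5509 spans the width: 5509.00 × 4407.20.
The 1:1 canvas is height-limited in 624×351, giving 351.00 × 351.00; scale factor 0.0637.
So the render's height is 4407.20 × 0.0637 ≈ 280.80.

281 px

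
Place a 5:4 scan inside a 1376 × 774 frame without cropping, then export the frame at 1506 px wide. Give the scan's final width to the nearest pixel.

1059 px

At 1376×774 the scan is height-limited, so width = 774 × 5/4 ≈ 967.50 px.
Scaling 1376 → 1506 is ×1.0945, so the width becomes 967.50 × 1.0945 ≈ 1058.91 px.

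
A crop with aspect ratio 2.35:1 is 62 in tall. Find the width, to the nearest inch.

146 in

Width = 62 × 2.350 = 145.70.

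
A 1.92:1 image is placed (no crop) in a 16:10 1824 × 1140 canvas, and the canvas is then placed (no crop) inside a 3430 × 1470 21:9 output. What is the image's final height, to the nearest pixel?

1225 px

Inside the 1824×1140 canvas the image is width-limited at 1824.00 × 950.00.
The 16:10 canvas is height-limited in 3430×1470, giving 2352.00 × 1470.00; scale factor 1.2895.
The image scales with it: height 950.00 × 1.2895 ≈ 1225.00.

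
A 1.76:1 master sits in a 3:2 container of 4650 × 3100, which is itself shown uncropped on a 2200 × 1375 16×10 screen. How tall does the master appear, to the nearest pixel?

Inside the 4650×3100 canvas the master is width-limited at 4650.00 × 2642.05.
Second fit — the 3:2 canvas into 2200×1375 spans the height: 2062.50 × 1375.00 (×0.4435 from 4650×3100).
The master scales with it: height 2642.05 × 0.4435 ≈ 1171.88.

1172 px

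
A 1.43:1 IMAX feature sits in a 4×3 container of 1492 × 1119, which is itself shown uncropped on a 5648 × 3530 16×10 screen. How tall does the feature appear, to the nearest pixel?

1.43:1 IMAX in 1492×1119: fills the width, so the feature is 1492.00 × 1043.36.
The 4×3 canvas is height-limited in 5648×3530, giving 4706.67 × 3530.00; scale factor 3.1546.
The feature scales with it: height 1043.36 × 3.1546 ≈ 3291.38.

3291 px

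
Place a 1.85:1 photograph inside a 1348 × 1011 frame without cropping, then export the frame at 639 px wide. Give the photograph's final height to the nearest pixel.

345 px

Fitted into 1348×1011, the photograph spans the width; its height is 1348 / 1.850 ≈ 728.65 px.
Resizing to 639 px wide multiplies everything by 0.4740: 728.65 → 345.41 px.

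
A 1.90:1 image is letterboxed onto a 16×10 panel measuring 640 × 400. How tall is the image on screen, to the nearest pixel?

337 px

Since 1.900 > 1.600, the image is width-limited.
That makes the image 336.84 px tall (640 / 1.900).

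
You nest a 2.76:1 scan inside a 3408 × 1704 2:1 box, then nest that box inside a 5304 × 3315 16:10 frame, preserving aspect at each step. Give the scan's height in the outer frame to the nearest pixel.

1922 px

First fit — 2.76:1 into 3408×1704 spans the width: 3408.00 × 1234.78.
Second fit — the 2:1 canvas into 5304×3315 spans the width: 5304.00 × 2652.00 (×1.5563 from 3408×1704).
Applying the same ×1.5563: 1234.78 → 1921.74.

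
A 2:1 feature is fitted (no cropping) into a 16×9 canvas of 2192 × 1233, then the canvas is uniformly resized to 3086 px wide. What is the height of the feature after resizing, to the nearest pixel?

1543 px

Fitted into 2192×1233, the feature spans the width; its height is 2192 × 1/2 ≈ 1096.00 px.
Scaling 2192 → 3086 is ×1.4078, so the height becomes 1096.00 × 1.4078 ≈ 1543.00 px.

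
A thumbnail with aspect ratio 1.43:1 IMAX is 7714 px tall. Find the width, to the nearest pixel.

7714 × 1.430 = 11031.02.

11031 px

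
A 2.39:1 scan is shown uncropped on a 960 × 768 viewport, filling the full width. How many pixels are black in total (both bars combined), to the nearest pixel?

351673 pixels

That makes the image 401.6736 px tall (960 / 2.390).
Leftover height: 768 − 401.6736 = 366.3264 px.
That's 366.3264 × 960 ≈ 351673 black pixels.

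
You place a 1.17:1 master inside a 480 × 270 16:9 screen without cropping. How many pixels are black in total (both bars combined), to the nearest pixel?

1.17:1 is narrower than 16:9, so it spans the full height.
The master is 270 × 1.170 ≈ 315.9000 px wide.
480 − 315.9000 = 164.1000 px of bars.
Bar area = 164.1000 × 270 ≈ 44307 px.

44307 pixels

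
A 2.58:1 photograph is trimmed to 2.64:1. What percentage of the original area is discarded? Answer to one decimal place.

2.3%

The width stays; only height is cut (since 2.64:1 is wider than 2.58:1).
Area ratio = (2.580)/(2.640) = 97.73%; the remaining 2.27% is cropped out.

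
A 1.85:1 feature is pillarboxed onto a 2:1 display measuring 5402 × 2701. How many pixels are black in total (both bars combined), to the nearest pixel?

1.85:1 is narrower than 2:1, so it spans the full height.
That makes the image 4996.8500 px wide (2701 × 1.850).
Black = 5402 − 4996.8500 = 405.1500 px.
Bar area = 405.1500 × 2701 ≈ 1094310 px.

1094310 pixels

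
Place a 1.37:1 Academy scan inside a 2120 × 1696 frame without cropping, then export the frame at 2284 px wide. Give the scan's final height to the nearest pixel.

At 2120×1696 the scan is width-limited, so height = 2120 / 1.370 ≈ 1547.45 px.
The frame scales by 2284/2120 = 1.0774; 1547.45 × 1.0774 ≈ 1667.15 px.

1667 px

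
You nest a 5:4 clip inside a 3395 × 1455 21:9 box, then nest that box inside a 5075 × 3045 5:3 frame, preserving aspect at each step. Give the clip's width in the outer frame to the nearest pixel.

Inside the 3395×1455 canvas the clip is height-limited at 1818.75 × 1455.00.
21:9 in 5075×3045: fills the width, so the intermediate becomes 5075.00 × 2175.00 — a scale of ×1.4948.
So the clip's width is 1818.75 × 1.4948 ≈ 2718.75.

2719 px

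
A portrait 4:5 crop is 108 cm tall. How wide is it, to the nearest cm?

Width = 108·4/5 = 86.40.

86 cm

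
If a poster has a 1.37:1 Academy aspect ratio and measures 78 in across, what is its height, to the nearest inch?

78 / 1.370 = 56.93.

57 in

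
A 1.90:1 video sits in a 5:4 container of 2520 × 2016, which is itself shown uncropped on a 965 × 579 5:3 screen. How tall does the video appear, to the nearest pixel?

381 px

Inside the 2520×2016 canvas the video is width-limited at 2520.00 × 1326.32.
5:4 in 965×579: fills the height, so the intermediate becomes 723.75 × 579.00 — a scale of ×0.2872.
The video scales with it: height 1326.32 × 0.2872 ≈ 380.92.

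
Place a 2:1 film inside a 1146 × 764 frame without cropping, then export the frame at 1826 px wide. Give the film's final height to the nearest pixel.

Fitted into 1146×764, the film spans the width; its height is 1146 × 1/2 ≈ 573.00 px.
Resizing to 1826 px wide multiplies everything by 1.5934: 573.00 → 913.00 px.

913 px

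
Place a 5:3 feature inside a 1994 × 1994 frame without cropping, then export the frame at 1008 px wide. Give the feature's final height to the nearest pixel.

605 px

Fitted into 1994×1994, the feature spans the width; its height is 1994 × 3/5 ≈ 1196.40 px.
The frame scales by 1008/1994 = 0.5055; 1196.40 × 0.5055 ≈ 604.80 px.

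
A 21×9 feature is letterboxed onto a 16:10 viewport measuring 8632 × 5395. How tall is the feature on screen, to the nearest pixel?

3699 px

21×9 is wider than 16:10, so it spans the full width.
The feature is 8632 × 9/21 ≈ 3699.43 px tall.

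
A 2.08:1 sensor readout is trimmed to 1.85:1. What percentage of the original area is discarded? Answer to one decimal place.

The height stays; only width is cut (since 1.85:1 is narrower than 2.08:1).
Fraction kept = (1.850)/(2.080) ≈ 88.94%, so 11.06% is lost.

11.1%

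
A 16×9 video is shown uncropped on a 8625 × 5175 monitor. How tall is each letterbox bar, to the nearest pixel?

162 px

Since 1.778 > 1.667, the video is width-limited.
That makes the image 4851.56 px tall (8625 × 9/16).
Black = 5175 − 4851.56 = 323.44 px, or 161.72 per bar.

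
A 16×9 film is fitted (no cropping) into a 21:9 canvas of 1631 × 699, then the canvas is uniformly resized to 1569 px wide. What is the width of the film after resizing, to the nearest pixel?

1195 px

At 1631×699 the film is height-limited, so width = 699 × 16/9 ≈ 1242.67 px.
The frame scales by 1569/1631 = 0.9620; 1242.67 × 0.9620 ≈ 1195.43 px.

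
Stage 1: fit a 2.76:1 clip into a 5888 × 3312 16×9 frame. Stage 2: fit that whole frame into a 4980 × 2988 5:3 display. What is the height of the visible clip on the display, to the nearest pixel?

Inside the 5888×3312 canvas the clip is width-limited at 5888.00 × 2133.33.
The 16×9 canvas is width-limited in 4980×2988, giving 4980.00 × 2801.25; scale factor 0.8458.
So the clip's height is 2133.33 × 0.8458 ≈ 1804.35.

1804 px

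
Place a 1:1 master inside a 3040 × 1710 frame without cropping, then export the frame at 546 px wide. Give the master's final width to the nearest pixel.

Fitted into 3040×1710, the master spans the height; its width is 1710 × 1/1 ≈ 1710.00 px.
Scaling 3040 → 546 is ×0.1796, so the width becomes 1710.00 × 0.1796 ≈ 307.12 px.

307 px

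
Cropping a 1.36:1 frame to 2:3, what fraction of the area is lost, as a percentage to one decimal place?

51.0%

2:3 is narrower than 1.36:1, so the crop keeps the full height and trims the width.
Fraction kept = (0.667)/(1.360) ≈ 49.02%, so 50.98% is lost.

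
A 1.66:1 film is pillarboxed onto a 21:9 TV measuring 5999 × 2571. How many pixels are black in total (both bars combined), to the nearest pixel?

1.66:1 (1.660) < 21:9 (2.333), so the film fills the height.
That makes the image 4267.8600 px wide (2571 × 1.660).
Leftover width: 5999 − 4267.8600 = 1731.1400 px.
Across the 2571-px span: 1731.1400 × 2571 ≈ 4450761 px.

4450761 pixels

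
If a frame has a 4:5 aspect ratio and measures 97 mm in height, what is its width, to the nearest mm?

78 mm

At 4:5, 97 × 4/5 ≈ 77.60.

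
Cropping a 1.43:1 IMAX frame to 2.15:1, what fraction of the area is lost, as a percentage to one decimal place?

33.5%

2.15:1 is wider than 1.43:1 IMAX, so the crop keeps the full width and trims the height.
(1.430)/(2.150) ≈ 0.665 of the area survives, leaving 33.49% discarded.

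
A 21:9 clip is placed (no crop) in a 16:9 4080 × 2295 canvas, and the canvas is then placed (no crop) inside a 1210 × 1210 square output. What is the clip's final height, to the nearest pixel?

21:9 in 4080×2295: fills the width, so the clip is 4080.00 × 1748.57.
16:9 in 1210×1210: fills the width, so the intermediate becomes 1210.00 × 680.62 — a scale of ×0.2966.
So the clip's height is 1748.57 × 0.2966 ≈ 518.57.

519 px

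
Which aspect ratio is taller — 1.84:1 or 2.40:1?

1.84:1

1.84 and 2.4; 2.4 > 1.84. The smaller width-to-height ratio is the taller frame.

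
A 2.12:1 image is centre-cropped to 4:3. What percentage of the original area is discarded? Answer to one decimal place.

37.1%

The height stays; only width is cut (since 4:3 is narrower than 2.12:1).
(1.333)/(2.120) ≈ 0.629 of the area survives, leaving 37.11% discarded.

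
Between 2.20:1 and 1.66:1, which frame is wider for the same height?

2.2 and 1.66; 2.2 > 1.66.

2.20:1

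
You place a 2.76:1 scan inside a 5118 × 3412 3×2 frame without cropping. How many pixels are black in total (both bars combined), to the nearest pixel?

2.76:1 (2.760) > 3×2 (1.500), so the scan fills the width.
The scan is 5118 / 2.760 ≈ 1854.3478 px tall.
Black = 3412 − 1854.3478 = 1557.6522 px.
Bar area = 1557.6522 × 5118 ≈ 7972064 px.

7972064 pixels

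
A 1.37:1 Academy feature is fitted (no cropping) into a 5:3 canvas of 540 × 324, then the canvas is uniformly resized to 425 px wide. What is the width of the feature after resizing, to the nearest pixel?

349 px

At 540×324 the feature is height-limited, so width = 324 × 1.370 ≈ 443.88 px.
Scaling 540 → 425 is ×0.7870, so the width becomes 443.88 × 0.7870 ≈ 349.35 px.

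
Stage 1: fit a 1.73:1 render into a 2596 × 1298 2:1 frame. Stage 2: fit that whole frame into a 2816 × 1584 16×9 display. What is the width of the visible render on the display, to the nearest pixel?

Inside the 2596×1298 canvas the render is height-limited at 2245.54 × 1298.00.
Second fit — the 2:1 canvas into 2816×1584 spans the width: 2816.00 × 1408.00 (×1.0847 from 2596×1298).
Applying the same ×1.0847: 2245.54 → 2435.84.

2436 px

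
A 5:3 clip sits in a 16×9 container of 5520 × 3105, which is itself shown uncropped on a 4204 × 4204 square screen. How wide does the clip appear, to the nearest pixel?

3941 px

Inside the 5520×3105 canvas the clip is height-limited at 5175.00 × 3105.00.
Second fit — the 16×9 canvas into 4204×4204 spans the width: 4204.00 × 2364.75 (×0.7616 from 5520×3105).
Applying the same ×0.7616: 5175.00 → 3941.25.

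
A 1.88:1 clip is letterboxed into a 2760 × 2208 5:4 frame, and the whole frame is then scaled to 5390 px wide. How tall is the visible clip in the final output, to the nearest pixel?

In the 2760×2208 frame the clip fills the width: height = 2760 / 1.880 ≈ 1468.09 px.
Resizing to 5390 px wide multiplies everything by 1.9529: 1468.09 → 2867.02 px.

2867 px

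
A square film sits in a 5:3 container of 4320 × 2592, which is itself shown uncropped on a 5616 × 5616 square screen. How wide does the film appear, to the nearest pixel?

square in 4320×2592: fills the height, so the film is 2592.00 × 2592.00.
The 5:3 canvas is width-limited in 5616×5616, giving 5616.00 × 3369.60; scale factor 1.3000.
The film scales with it: width 2592.00 × 1.3000 ≈ 3369.60.

3370 px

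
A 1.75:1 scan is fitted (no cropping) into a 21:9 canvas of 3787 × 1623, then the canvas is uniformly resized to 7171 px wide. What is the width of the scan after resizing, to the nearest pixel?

5378 px

Fitted into 3787×1623, the scan spans the height; its width is 1623 × 1.750 ≈ 2840.25 px.
Resizing to 7171 px wide multiplies everything by 1.8936: 2840.25 → 5378.25 px.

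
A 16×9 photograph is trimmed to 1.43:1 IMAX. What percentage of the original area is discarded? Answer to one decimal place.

The height stays; only width is cut (since 1.43:1 IMAX is narrower than 16×9).
Area ratio = (1.430)/(1.778) = 80.44%; the remaining 19.56% is cropped out.

19.6%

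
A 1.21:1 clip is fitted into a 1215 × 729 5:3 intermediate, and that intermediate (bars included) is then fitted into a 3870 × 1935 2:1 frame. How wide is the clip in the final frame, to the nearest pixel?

1.21:1 in 1215×729: fills the height, so the clip is 882.09 × 729.00.
Second fit — the 5:3 canvas into 3870×1935 spans the height: 3225.00 × 1935.00 (×2.6543 from 1215×729).
The clip scales with it: width 882.09 × 2.6543 ≈ 2341.35.

2341 px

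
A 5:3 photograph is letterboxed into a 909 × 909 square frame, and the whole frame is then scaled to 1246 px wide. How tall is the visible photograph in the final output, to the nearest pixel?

At 909×909 the photograph is width-limited, so height = 909 × 3/5 ≈ 545.40 px.
Resizing to 1246 px wide multiplies everything by 1.3707: 545.40 → 747.60 px.

748 px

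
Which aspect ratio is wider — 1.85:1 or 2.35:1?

2.35:1

1.85 and 2.35; 2.35 > 1.85.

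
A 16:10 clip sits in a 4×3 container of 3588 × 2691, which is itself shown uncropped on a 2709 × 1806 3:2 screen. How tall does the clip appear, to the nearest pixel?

1505 px

First fit — 16:10 into 3588×2691 spans the width: 3588.00 × 2242.50.
4×3 in 2709×1806: fills the height, so the intermediate becomes 2408.00 × 1806.00 — a scale of ×0.6711.
The clip scales with it: height 2242.50 × 0.6711 ≈ 1505.00.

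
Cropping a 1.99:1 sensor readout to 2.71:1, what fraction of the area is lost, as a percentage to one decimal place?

2.71:1 is wider than 1.99:1, so the crop keeps the full width and trims the height.
(1.990)/(2.710) ≈ 0.734 of the area survives, leaving 26.57% discarded.

26.6%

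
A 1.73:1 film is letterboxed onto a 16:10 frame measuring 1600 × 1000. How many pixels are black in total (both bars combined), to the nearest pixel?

1.73:1 (1.730) > 16:10 (1.600), so the film fills the width.
That makes the image 924.8555 px tall (1600 / 1.730).
Leftover height: 1000 − 924.8555 = 75.1445 px.
Across the 1600-px span: 75.1445 × 1600 ≈ 120231 px.

120231 pixels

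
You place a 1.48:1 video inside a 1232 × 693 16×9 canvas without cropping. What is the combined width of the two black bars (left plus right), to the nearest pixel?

1.48:1 (1.480) < 16×9 (1.778), so the video fills the height.
Content width = 693 × 1.480 ≈ 1025.64 px.
Black = 1232 − 1025.64 = 206.36 px.

206 px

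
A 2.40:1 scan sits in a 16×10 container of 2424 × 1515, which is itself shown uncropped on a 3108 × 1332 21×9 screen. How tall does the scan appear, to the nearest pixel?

888 px

Inside the 2424×1515 canvas the scan is width-limited at 2424.00 × 1010.00.
16×10 in 3108×1332: fills the height, so the intermediate becomes 2131.20 × 1332.00 — a scale of ×0.8792.
So the scan's height is 1010.00 × 0.8792 ≈ 888.00.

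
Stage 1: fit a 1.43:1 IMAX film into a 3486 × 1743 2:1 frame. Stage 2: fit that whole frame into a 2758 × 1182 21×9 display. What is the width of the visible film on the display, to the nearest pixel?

1.43:1 IMAX in 3486×1743: fills the height, so the film is 2492.49 × 1743.00.
2:1 in 2758×1182: fills the height, so the intermediate becomes 2364.00 × 1182.00 — a scale of ×0.6781.
So the film's width is 2492.49 × 0.6781 ≈ 1690.26.

1690 px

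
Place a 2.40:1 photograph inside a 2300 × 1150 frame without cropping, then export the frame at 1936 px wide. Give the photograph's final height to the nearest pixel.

807 px

Fitted into 2300×1150, the photograph spans the width; its height is 2300 / 2.400 ≈ 958.33 px.
The frame scales by 1936/2300 = 0.8417; 958.33 × 0.8417 ≈ 806.67 px.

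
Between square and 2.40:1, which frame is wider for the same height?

2.40:1

square = 1 and 2.4; 2.4 > 1.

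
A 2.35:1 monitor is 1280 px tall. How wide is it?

At 2.35:1, 1280 × 2.350 ≈ 3008.

3008 px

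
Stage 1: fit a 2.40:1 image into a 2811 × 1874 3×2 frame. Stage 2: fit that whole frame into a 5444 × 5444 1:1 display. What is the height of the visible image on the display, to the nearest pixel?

2268 px

2.40:1 in 2811×1874: fills the width, so the image is 2811.00 × 1171.25.
3×2 in 5444×5444: fills the width, so the intermediate becomes 5444.00 × 3629.33 — a scale of ×1.9367.
Applying the same ×1.9367: 1171.25 → 2268.33.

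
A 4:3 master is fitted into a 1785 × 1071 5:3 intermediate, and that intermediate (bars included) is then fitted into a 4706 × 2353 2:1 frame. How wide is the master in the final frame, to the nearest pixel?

4:3 in 1785×1071: fills the height, so the master is 1428.00 × 1071.00.
Second fit — the 5:3 canvas into 4706×2353 spans the height: 3921.67 × 2353.00 (×2.1970 from 1785×1071).
The master scales with it: width 1428.00 × 2.1970 ≈ 3137.33.

3137 px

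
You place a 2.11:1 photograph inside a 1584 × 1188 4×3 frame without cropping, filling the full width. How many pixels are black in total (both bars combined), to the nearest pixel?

That makes the image 750.7109 px tall (1584 / 2.110).
Leftover height: 1188 − 750.7109 = 437.2891 px.
Across the 1584-px span: 437.2891 × 1584 ≈ 692666 px.

692666 pixels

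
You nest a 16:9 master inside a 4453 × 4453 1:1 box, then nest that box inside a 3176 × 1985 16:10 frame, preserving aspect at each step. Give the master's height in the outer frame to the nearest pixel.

1117 px

16:9 in 4453×4453: fills the width, so the master is 4453.00 × 2504.81.
The 1:1 canvas is height-limited in 3176×1985, giving 1985.00 × 1985.00; scale factor 0.4458.
The master scales with it: height 2504.81 × 0.4458 ≈ 1116.56.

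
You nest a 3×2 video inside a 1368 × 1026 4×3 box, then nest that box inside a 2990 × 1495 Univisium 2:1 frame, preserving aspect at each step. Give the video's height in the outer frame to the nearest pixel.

1329 px

Inside the 1368×1026 canvas the video is width-limited at 1368.00 × 912.00.
4×3 in 2990×1495: fills the height, so the intermediate becomes 1993.33 × 1495.00 — a scale of ×1.4571.
So the video's height is 912.00 × 1.4571 ≈ 1328.89.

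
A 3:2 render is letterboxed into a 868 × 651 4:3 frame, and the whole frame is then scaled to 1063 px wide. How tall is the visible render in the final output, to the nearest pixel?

709 px

At 868×651 the render is width-limited, so height = 868 × 2/3 ≈ 578.67 px.
Resizing to 1063 px wide multiplies everything by 1.2247: 578.67 → 708.67 px.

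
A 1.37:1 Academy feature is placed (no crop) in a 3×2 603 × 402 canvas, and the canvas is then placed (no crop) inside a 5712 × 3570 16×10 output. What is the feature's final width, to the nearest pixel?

1.37:1 Academy in 603×402: fills the height, so the feature is 550.74 × 402.00.
Second fit — the 3×2 canvas into 5712×3570 spans the height: 5355.00 × 3570.00 (×8.8806 from 603×402).
The feature scales with it: width 550.74 × 8.8806 ≈ 4890.90.

4891 px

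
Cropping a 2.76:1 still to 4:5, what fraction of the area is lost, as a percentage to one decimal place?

71.0%

4:5 is narrower than 2.76:1, so the crop keeps the full height and trims the width.
(0.800)/(2.760) ≈ 0.290 of the area survives, leaving 71.01% discarded.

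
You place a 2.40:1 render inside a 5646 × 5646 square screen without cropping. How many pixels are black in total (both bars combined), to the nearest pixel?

18595101 pixels

2.40:1 (2.400) > square (1.000), so the render fills the width.
That makes the image 2352.5000 px tall (5646 / 2.400).
Leftover height: 5646 − 2352.5000 = 3293.5000 px.
That's 3293.5000 × 5646 ≈ 18595101 black pixels.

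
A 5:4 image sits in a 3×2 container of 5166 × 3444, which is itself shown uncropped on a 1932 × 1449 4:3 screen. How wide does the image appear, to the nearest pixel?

1610 px

First fit — 5:4 into 5166×3444 spans the height: 4305.00 × 3444.00.
The 3×2 canvas is width-limited in 1932×1449, giving 1932.00 × 1288.00; scale factor 0.3740.
So the image's width is 4305.00 × 0.3740 ≈ 1610.00.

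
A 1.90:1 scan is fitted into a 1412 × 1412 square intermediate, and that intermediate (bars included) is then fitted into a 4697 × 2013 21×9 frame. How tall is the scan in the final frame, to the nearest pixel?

1059 px

1.90:1 in 1412×1412: fills the width, so the scan is 1412.00 × 743.16.
square in 4697×2013: fills the height, so the intermediate becomes 2013.00 × 2013.00 — a scale of ×1.4256.
The scan scales with it: height 743.16 × 1.4256 ≈ 1059.47.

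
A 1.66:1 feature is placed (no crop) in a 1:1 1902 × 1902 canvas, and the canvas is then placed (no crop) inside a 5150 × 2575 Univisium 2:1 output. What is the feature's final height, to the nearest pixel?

Inside the 1902×1902 canvas the feature is width-limited at 1902.00 × 1145.78.
Second fit — the 1:1 canvas into 5150×2575 spans the height: 2575.00 × 2575.00 (×1.3538 from 1902×1902).
Applying the same ×1.3538: 1145.78 → 1551.20.

1551 px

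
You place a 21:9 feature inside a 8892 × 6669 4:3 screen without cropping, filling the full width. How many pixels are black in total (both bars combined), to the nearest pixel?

25414606 pixels

The feature is 8892 × 9/21 ≈ 3810.8571 px tall.
Leftover height: 6669 − 3810.8571 = 2858.1429 px.
That's 2858.1429 × 8892 ≈ 25414606 black pixels.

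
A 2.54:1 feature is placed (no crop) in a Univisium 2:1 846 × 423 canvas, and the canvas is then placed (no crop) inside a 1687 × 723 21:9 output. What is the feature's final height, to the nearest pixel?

569 px

Inside the 846×423 canvas the feature is width-limited at 846.00 × 333.07.
Second fit — the Univisium 2:1 canvas into 1687×723 spans the height: 1446.00 × 723.00 (×1.7092 from 846×423).
Applying the same ×1.7092: 333.07 → 569.29.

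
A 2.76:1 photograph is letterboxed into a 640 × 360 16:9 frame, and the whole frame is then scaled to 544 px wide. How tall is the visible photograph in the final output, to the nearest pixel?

197 px

In the 640×360 frame the photograph fills the width: height = 640 / 2.760 ≈ 231.88 px.
The frame scales by 544/640 = 0.8500; 231.88 × 0.8500 ≈ 197.10 px.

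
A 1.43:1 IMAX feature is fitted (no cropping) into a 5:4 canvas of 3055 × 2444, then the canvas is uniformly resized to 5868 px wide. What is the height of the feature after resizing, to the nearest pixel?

4103 px

At 3055×2444 the feature is width-limited, so height = 3055 / 1.430 ≈ 2136.36 px.
The frame scales by 5868/3055 = 1.9208; 2136.36 × 1.9208 ≈ 4103.50 px.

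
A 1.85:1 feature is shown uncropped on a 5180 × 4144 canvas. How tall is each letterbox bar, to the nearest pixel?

672 px

Since 1.850 > 1.250, the feature is width-limited.
Content height = 5180 / 1.850 ≈ 2800.00 px.
4144 − 2800.00 = 1344.00 px of bars (672.00 each).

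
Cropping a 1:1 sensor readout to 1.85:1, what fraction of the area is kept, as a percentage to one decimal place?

54.1%

1.85:1 is wider than 1:1, so the crop keeps the full width and trims the height.
Fraction kept = (1.000)/(1.850) ≈ 54.05%.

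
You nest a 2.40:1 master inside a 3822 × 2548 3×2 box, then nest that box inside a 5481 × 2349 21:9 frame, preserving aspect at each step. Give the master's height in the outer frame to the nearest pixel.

2.40:1 in 3822×2548: fills the width, so the master is 3822.00 × 1592.50.
Second fit — the 3×2 canvas into 5481×2349 spans the height: 3523.50 × 2349.00 (×0.9219 from 3822×2548).
Applying the same ×0.9219: 1592.50 → 1468.12.

1468 px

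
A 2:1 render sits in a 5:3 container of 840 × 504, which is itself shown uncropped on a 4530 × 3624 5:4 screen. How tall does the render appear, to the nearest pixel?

2265 px

Inside the 840×504 canvas the render is width-limited at 840.00 × 420.00.
5:3 in 4530×3624: fills the width, so the intermediate becomes 4530.00 × 2718.00 — a scale of ×5.3929.
So the render's height is 420.00 × 5.3929 ≈ 2265.00.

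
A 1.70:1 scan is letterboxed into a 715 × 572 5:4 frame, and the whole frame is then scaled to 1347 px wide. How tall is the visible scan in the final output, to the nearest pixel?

Fitted into 715×572, the scan spans the width; its height is 715 / 1.700 ≈ 420.59 px.
Scaling 715 → 1347 is ×1.8839, so the height becomes 420.59 × 1.8839 ≈ 792.35 px.

792 px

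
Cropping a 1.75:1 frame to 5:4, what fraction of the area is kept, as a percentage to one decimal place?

71.4%

5:4 is narrower than 1.75:1, so the crop keeps the full height and trims the width.
Area ratio = (1.250)/(1.750) = 71.43% retained.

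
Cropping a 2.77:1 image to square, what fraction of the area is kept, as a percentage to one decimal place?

36.1%

The height stays; only width is cut (since square is narrower than 2.77:1).
(1.000)/(2.770) ≈ 0.361 of the area survives.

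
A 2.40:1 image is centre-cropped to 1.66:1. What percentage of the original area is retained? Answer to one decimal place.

The height stays; only width is cut (since 1.66:1 is narrower than 2.40:1).
Area ratio = (1.660)/(2.400) = 69.17% retained.

69.2%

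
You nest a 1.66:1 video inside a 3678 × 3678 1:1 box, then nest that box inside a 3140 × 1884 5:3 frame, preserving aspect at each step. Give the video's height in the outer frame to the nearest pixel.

1135 px

First fit — 1.66:1 into 3678×3678 spans the width: 3678.00 × 2215.66.
Second fit — the 1:1 canvas into 3140×1884 spans the height: 1884.00 × 1884.00 (×0.5122 from 3678×3678).
The video scales with it: height 2215.66 × 0.5122 ≈ 1134.94.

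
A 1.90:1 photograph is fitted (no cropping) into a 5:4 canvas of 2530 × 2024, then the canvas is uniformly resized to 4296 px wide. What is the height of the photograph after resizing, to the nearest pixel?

2261 px

In the 2530×2024 frame the photograph fills the width: height = 2530 / 1.900 ≈ 1331.58 px.
Scaling 2530 → 4296 is ×1.6980, so the height becomes 1331.58 × 1.6980 ≈ 2261.05 px.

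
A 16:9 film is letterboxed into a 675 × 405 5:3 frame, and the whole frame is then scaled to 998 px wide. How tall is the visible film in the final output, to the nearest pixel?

At 675×405 the film is width-limited, so height = 675 × 9/16 ≈ 379.69 px.
The frame scales by 998/675 = 1.4785; 379.69 × 1.4785 ≈ 561.38 px.

561 px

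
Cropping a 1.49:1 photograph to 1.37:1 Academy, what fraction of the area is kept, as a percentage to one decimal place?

91.9%

1.37:1 Academy is narrower than 1.49:1, so the crop keeps the full height and trims the width.
Fraction kept = (1.370)/(1.490) ≈ 91.95%.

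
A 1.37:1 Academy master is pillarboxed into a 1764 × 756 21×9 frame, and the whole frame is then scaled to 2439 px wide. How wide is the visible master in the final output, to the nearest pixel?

Fitted into 1764×756, the master spans the height; its width is 756 × 1.370 ≈ 1035.72 px.
Scaling 1764 → 2439 is ×1.3827, so the width becomes 1035.72 × 1.3827 ≈ 1432.04 px.

1432 px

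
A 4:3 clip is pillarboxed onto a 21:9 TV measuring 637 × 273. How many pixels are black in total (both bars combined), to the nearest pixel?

74529 pixels

Since 1.333 < 2.333, the clip is height-limited.
The clip is 273 × 4/3 ≈ 364.0000 px wide.
Leftover width: 637 − 364.0000 = 273.0000 px.
Bar area = 273.0000 × 273 ≈ 74529 px.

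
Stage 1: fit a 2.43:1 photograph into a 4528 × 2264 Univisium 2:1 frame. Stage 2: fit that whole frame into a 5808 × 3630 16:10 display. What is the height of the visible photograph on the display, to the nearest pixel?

2390 px

2.43:1 in 4528×2264: fills the width, so the photograph is 4528.00 × 1863.37.
Univisium 2:1 in 5808×3630: fills the width, so the intermediate becomes 5808.00 × 2904.00 — a scale of ×1.2827.
The photograph scales with it: height 1863.37 × 1.2827 ≈ 2390.12.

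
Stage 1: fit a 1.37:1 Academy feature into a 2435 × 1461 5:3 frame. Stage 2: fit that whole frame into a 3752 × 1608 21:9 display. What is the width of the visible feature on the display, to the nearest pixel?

2203 px

Inside the 2435×1461 canvas the feature is height-limited at 2001.57 × 1461.00.
Second fit — the 5:3 canvas into 3752×1608 spans the height: 2680.00 × 1608.00 (×1.1006 from 2435×1461).
So the feature's width is 2001.57 × 1.1006 ≈ 2202.96.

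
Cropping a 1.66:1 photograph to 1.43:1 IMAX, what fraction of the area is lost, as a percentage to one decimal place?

The height stays; only width is cut (since 1.43:1 IMAX is narrower than 1.66:1).
Fraction kept = (1.430)/(1.660) ≈ 86.14%, so 13.86% is lost.

13.9%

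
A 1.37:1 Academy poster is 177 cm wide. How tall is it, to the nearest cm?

129 cm

Height = 177 / 1.370 = 129.20.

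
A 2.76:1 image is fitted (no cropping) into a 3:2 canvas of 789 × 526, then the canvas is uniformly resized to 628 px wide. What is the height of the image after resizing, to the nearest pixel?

228 px

Fitted into 789×526, the image spans the width; its height is 789 / 2.760 ≈ 285.87 px.
Scaling 789 → 628 is ×0.7959, so the height becomes 285.87 × 0.7959 ≈ 227.54 px.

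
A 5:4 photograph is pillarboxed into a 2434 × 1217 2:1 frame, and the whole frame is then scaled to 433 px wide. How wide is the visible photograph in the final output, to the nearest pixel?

At 2434×1217 the photograph is height-limited, so width = 1217 × 5/4 ≈ 1521.25 px.
Scaling 2434 → 433 is ×0.1779, so the width becomes 1521.25 × 0.1779 ≈ 270.62 px.

271 px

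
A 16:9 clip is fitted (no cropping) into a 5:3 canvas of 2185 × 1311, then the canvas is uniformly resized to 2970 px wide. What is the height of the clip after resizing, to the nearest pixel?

1671 px

Fitted into 2185×1311, the clip spans the width; its height is 2185 × 9/16 ≈ 1229.06 px.
Resizing to 2970 px wide multiplies everything by 1.3593: 1229.06 → 1670.62 px.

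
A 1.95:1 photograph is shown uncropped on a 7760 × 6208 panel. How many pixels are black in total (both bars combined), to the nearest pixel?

17293259 pixels

1.95:1 (1.950) > 5:4 (1.250), so the photograph fills the width.
The photograph is 7760 / 1.950 ≈ 3979.4872 px tall.
Black = 6208 − 3979.4872 = 2228.5128 px.
Across the 7760-px span: 2228.5128 × 7760 ≈ 17293259 px.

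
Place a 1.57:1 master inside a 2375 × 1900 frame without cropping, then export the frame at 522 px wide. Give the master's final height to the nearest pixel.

At 2375×1900 the master is width-limited, so height = 2375 / 1.570 ≈ 1512.74 px.
Scaling 2375 → 522 is ×0.2198, so the height becomes 1512.74 × 0.2198 ≈ 332.48 px.

332 px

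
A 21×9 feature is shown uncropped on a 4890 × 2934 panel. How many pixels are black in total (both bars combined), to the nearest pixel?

21×9 (2.333) > 5:3 (1.667), so the feature fills the width.
Content height = 4890 × 9/21 ≈ 2095.7143 px.
Black = 2934 − 2095.7143 = 838.2857 px.
That's 838.2857 × 4890 ≈ 4099217 black pixels.

4099217 pixels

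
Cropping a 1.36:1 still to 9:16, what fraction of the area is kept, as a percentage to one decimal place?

The height stays; only width is cut (since 9:16 is narrower than 1.36:1).
(0.562)/(1.360) ≈ 0.414 of the area survives.

41.4%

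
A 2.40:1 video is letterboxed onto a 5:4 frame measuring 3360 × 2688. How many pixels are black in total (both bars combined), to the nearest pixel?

4327680 pixels

2.40:1 is wider than 5:4, so it spans the full width.
The video is 3360 / 2.400 ≈ 1400.0000 px tall.
Black = 2688 − 1400.0000 = 1288.0000 px.
That's 1288.0000 × 3360 ≈ 4327680 black pixels.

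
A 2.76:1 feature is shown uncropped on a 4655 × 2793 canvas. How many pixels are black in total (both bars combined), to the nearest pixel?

Since 2.760 > 1.667, the feature is width-limited.
The feature is 4655 / 2.760 ≈ 1686.5942 px tall.
Black = 2793 − 1686.5942 = 1106.4058 px.
Across the 4655-px span: 1106.4058 × 4655 ≈ 5150319 px.

5150319 pixels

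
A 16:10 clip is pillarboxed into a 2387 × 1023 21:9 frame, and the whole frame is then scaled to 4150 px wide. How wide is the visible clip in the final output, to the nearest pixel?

In the 2387×1023 frame the clip fills the height: width = 1023 × 16/10 ≈ 1636.80 px.
Scaling 2387 → 4150 is ×1.7386, so the width becomes 1636.80 × 1.7386 ≈ 2845.71 px.

2846 px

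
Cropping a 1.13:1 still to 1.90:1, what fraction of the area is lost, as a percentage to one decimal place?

The width stays; only height is cut (since 1.90:1 is wider than 1.13:1).
Fraction kept = (1.130)/(1.900) ≈ 59.47%, so 40.53% is lost.

40.5%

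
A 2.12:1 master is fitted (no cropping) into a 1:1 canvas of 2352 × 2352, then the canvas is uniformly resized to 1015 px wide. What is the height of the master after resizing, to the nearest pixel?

479 px

In the 2352×2352 frame the master fills the width: height = 2352 / 2.120 ≈ 1109.43 px.
The frame scales by 1015/2352 = 0.4315; 1109.43 × 0.4315 ≈ 478.77 px.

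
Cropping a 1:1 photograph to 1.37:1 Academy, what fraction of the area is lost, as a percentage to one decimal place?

27.0%

Going from 1:1 to 1.37:1 Academy means cutting height while keeping width.
Fraction kept = (1.000)/(1.370) ≈ 72.99%, so 27.01% is lost.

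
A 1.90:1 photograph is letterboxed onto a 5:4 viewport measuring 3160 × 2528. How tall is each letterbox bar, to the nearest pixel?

432 px

1.90:1 (1.900) > 5:4 (1.250), so the photograph fills the width.
That makes the image 1663.16 px tall (3160 / 1.900).
2528 − 1663.16 = 864.84 px of bars (432.42 each).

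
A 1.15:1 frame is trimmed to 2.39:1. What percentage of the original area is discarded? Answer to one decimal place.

51.9%

The width stays; only height is cut (since 2.39:1 is wider than 1.15:1).
Fraction kept = (1.150)/(2.390) ≈ 48.12%, so 51.88% is lost.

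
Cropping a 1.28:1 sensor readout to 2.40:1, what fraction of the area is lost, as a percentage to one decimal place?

46.7%

Going from 1.28:1 to 2.40:1 means cutting height while keeping width.
Fraction kept = (1.280)/(2.400) ≈ 53.33%, so 46.67% is lost.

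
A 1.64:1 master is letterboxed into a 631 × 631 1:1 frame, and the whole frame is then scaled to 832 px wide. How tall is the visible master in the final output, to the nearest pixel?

507 px

In the 631×631 frame the master fills the width: height = 631 / 1.640 ≈ 384.76 px.
The frame scales by 832/631 = 1.3185; 384.76 × 1.3185 ≈ 507.32 px.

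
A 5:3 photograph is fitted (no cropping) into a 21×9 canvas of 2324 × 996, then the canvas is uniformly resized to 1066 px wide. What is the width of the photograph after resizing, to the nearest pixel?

761 px

At 2324×996 the photograph is height-limited, so width = 996 × 5/3 ≈ 1660.00 px.
The frame scales by 1066/2324 = 0.4587; 1660.00 × 0.4587 ≈ 761.43 px.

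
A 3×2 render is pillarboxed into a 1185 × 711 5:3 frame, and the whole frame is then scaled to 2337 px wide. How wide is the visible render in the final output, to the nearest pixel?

2103 px

Fitted into 1185×711, the render spans the height; its width is 711 × 3/2 ≈ 1066.50 px.
Scaling 1185 → 2337 is ×1.9722, so the width becomes 1066.50 × 1.9722 ≈ 2103.30 px.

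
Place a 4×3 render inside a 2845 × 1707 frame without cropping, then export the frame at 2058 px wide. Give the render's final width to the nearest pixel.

1646 px

Fitted into 2845×1707, the render spans the height; its width is 1707 × 4/3 ≈ 2276.00 px.
Resizing to 2058 px wide multiplies everything by 0.7234: 2276.00 → 1646.40 px.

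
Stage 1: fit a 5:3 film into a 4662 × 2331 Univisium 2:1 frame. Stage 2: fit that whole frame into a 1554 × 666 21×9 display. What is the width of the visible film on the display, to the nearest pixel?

First fit — 5:3 into 4662×2331 spans the height: 3885.00 × 2331.00.
Second fit — the Univisium 2:1 canvas into 1554×666 spans the height: 1332.00 × 666.00 (×0.2857 from 4662×2331).
Applying the same ×0.2857: 3885.00 → 1110.00.

1110 px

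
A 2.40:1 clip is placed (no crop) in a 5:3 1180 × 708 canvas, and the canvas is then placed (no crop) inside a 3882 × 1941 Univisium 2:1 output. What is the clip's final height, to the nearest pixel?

1348 px

First fit — 2.40:1 into 1180×708 spans the width: 1180.00 × 491.67.
Second fit — the 5:3 canvas into 3882×1941 spans the height: 3235.00 × 1941.00 (×2.7415 from 1180×708).
Applying the same ×2.7415: 491.67 → 1347.92.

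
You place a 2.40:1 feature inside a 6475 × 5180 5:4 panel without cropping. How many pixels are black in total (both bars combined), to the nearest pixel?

2.40:1 is wider than 5:4, so it spans the full width.
Content height = 6475 / 2.400 ≈ 2697.9167 px.
Black = 5180 − 2697.9167 = 2482.0833 px.
Bar area = 2482.0833 × 6475 ≈ 16071490 px.

16071490 pixels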